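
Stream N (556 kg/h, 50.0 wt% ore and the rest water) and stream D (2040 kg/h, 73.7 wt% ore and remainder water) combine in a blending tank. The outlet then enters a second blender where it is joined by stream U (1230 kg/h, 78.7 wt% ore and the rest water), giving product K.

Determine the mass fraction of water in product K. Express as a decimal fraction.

Overall, product flow = 3826 kg/h.
water in = 556×0.500 + 2040×0.263 + 1230×0.213 = 1076.5 kg/h.
water fraction in K = 0.281.

0.281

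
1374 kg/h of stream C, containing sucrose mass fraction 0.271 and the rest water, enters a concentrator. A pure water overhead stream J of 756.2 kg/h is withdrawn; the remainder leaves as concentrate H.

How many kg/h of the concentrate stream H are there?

617.8 kg/h

Concentrate = 1374 − 756.2 = 617.8 kg/h.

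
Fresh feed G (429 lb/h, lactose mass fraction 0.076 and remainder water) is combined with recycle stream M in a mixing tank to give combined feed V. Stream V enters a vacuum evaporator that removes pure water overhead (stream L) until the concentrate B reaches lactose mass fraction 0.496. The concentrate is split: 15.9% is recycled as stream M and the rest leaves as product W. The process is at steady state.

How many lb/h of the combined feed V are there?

Overall lactose balance (none leaves overhead): lactose in fresh feed = lactose in product, i.e. 429×0.076 = (1−0.159)·B·0.496.
B = 32.604/(0.496×0.841) = 78.162 lb/h.
Recycle M = 0.159×78.162 = 12.428 lb/h.
Combined feed V = 429 + 12.428 = 441.43 lb/h.

441.4 lb/h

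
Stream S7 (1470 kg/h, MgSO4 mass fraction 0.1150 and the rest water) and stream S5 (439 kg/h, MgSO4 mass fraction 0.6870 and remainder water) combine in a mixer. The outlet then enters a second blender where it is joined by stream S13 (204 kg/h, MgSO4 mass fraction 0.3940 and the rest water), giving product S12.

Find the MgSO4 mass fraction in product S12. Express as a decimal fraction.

0.2608

Overall, product flow = 2113 kg/h.
MgSO4 in = 1470×0.115 + 439×0.687 + 204×0.394 = 551.02 kg/h.
MgSO4 fraction in S12 = 0.2608.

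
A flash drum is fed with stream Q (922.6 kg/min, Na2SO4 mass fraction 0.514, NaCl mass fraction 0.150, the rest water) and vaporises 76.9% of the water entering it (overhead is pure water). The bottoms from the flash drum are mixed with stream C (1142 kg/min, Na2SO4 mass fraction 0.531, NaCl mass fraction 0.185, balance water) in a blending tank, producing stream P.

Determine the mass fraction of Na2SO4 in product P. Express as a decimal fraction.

Vapour removed = 0.769×0.336×922.6 = 238.39 kg/min; concentrate = 684.21 kg/min.
Na2SO4 reaching the mixer = 474.22 (from concentrate) + 1142×0.531 = 1080.6 kg/min.
Product flow = 684.21 + 1142 = 1826.2 kg/min; Na2SO4 fraction = 0.592.

0.592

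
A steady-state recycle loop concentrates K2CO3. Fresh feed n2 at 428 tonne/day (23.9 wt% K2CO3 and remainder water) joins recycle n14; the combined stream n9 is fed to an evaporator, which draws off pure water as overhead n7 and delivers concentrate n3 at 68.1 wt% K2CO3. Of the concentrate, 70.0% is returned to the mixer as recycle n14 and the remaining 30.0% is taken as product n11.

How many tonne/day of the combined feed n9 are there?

Overall K2CO3 balance (none leaves overhead): K2CO3 in fresh feed = K2CO3 in product, i.e. 428×0.239 = (1−0.700)·n3·0.681.
n3 = 102.29/(0.681×0.300) = 500.7 tonne/day.
Recycle n14 = 0.700×500.7 = 350.49 tonne/day.
Combined feed n9 = 428 + 350.49 = 778.49 tonne/day.

778.5 tonne/day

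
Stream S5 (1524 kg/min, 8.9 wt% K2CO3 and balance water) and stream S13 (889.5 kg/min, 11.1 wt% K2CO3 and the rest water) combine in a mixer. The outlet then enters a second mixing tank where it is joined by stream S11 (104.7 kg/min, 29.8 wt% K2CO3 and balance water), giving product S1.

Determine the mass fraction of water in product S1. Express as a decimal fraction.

0.8945

Overall, product flow = 2518.2 kg/min.
water in = 1524×0.911 + 889.5×0.889 + 104.7×0.702 = 2252.6 kg/min.
water fraction in S1 = 0.8945.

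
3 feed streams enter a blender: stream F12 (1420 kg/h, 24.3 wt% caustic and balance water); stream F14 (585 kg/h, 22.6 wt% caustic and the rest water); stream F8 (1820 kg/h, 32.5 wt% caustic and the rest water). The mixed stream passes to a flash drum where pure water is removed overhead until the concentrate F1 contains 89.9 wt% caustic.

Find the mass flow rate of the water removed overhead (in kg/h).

caustic entering = 1420×0.243 + 585×0.226 + 1820×0.325 = 1068.8 kg/h.
All caustic reports to F1, so F1 = 1068.8/0.899 = 1188.8 kg/h.
Total feed = 3825 kg/h; overhead = 3825 − 1188.8 = 2636.2 kg/h.

2636 kg/h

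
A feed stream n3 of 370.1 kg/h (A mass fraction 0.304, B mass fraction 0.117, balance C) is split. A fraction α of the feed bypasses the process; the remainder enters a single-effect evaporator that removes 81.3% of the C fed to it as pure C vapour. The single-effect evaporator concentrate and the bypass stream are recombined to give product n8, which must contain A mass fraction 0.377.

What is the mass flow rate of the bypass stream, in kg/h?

217.9 kg/h

All 370.1×0.304 = 112.51 kg/h of A reaches n8, so n8 = 112.51/0.377 = 298.44 kg/h and vapour = 71.664 kg/h.
The evaporator receives (1−α)·370.1 of feed at 0.579 C and removes 0.813 of that C:
0.813×0.579×(1−α)×370.1 = 71.664
(1−α) = 71.664/174.22 = 0.4114;  α = 0.5886.
Bypass flow = 0.5886×370.1 = 217.86 kg/h.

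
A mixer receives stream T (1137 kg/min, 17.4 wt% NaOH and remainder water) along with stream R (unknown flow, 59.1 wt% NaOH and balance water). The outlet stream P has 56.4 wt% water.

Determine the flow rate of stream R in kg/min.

1922 kg/min

Let R be the unknown flow. Total out = 1137 + R.
water balance: 939.16 + 0.409·R = 0.564·(1137 + R)
(0.409 − 0.564)·R = 0.564×1137 − 939.16 = -297.89
R = -297.89 / -0.155 = 1921.9 kg/min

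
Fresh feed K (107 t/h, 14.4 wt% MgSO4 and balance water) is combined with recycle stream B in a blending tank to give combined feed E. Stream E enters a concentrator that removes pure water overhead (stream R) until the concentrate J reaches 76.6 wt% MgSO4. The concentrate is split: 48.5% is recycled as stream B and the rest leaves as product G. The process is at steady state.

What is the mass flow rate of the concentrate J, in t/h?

39.06 t/h

Overall MgSO4 balance (none leaves overhead): MgSO4 in fresh feed = MgSO4 in product, i.e. 107×0.144 = (1−0.485)·J·0.766.
J = 15.408/(0.766×0.515) = 39.058 t/h.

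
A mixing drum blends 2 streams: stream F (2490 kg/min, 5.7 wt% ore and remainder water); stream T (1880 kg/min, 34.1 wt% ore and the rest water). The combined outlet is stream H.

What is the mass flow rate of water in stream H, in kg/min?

3587 kg/min

water out = water in = 2490×0.943 + 1880×0.659 = 3587 kg/min.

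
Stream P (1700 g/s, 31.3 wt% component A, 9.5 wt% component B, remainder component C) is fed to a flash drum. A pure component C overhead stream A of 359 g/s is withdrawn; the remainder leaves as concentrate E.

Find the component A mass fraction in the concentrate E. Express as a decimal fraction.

0.397

component A is not removed: 1700×0.313 = 532.1 g/s of component A enters E.
Concentrate = 1700 − 359 = 1341 g/s.
Mass fraction = 532.1/1341 = 0.397.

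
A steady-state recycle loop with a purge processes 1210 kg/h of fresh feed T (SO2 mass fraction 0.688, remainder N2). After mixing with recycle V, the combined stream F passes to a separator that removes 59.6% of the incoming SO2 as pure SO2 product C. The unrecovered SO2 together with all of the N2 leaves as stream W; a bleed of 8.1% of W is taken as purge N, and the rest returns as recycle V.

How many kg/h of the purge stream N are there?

420.8 kg/h

N2 enters only via T and leaves only via the purge: 1210×0.312 = 0.081×(N2 in W), and the separator passes all N2, so N2 in F = N2 in W = 4660.7 kg/h.
SO2 in F: m_A = 1210×0.688 + (1−0.081)·(1−0.596)·m_A, so m_A = 832.48/0.6287 = 1324.1 kg/h.
W = (1−0.596)×1324.1 + 4660.7 = 5195.7 kg/h.
Purge N = 0.081×5195.7 = 420.85 kg/h.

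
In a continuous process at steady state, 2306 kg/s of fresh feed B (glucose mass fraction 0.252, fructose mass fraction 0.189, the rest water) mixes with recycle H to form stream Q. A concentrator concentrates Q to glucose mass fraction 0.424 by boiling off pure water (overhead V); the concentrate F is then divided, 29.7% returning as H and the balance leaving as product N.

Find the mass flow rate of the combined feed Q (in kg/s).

2885 kg/s

Overall glucose balance (none leaves overhead): glucose in fresh feed = glucose in product, i.e. 2306×0.252 = (1−0.297)·F·0.424.
F = 581.11/(0.424×0.703) = 1949.6 kg/s.
Recycle H = 0.297×1949.6 = 579.02 kg/s.
Combined feed Q = 2306 + 579.02 = 2885 kg/s.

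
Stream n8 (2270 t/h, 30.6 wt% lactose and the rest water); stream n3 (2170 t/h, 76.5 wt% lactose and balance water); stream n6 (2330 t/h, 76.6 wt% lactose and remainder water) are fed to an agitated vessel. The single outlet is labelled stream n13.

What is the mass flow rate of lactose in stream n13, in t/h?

4139 t/h

lactose out = lactose in = 2270×0.306 + 2170×0.765 + 2330×0.766 = 4139.4 t/h.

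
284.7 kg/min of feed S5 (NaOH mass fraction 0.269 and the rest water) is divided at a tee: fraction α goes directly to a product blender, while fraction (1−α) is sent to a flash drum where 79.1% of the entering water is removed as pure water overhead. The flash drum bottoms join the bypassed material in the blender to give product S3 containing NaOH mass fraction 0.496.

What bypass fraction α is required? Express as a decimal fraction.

0.209

All 284.7×0.269 = 76.584 kg/min of NaOH reaches S3, so S3 = 76.584/0.496 = 154.4 kg/min and vapour = 130.3 kg/min.
The evaporator receives (1−α)·284.7 of feed at 0.731 water and removes 0.791 of that water:
0.791×0.731×(1−α)×284.7 = 130.3
(1−α) = 130.3/164.62 = 0.7915;  α = 0.2085.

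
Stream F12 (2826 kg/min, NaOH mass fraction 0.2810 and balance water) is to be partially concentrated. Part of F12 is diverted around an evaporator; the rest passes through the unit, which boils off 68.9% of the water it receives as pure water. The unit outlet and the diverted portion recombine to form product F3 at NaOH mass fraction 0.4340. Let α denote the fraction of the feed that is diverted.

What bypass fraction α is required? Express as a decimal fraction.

All 2826×0.281 = 794.11 kg/min of NaOH reaches F3, so F3 = 794.11/0.434 = 1829.7 kg/min and vapour = 996.26 kg/min.
The evaporator receives (1−α)·2826 of feed at 0.719 water and removes 0.689 of that water:
0.689×0.719×(1−α)×2826 = 996.26
(1−α) = 996.26/1400 = 0.7116;  α = 0.2884.

0.288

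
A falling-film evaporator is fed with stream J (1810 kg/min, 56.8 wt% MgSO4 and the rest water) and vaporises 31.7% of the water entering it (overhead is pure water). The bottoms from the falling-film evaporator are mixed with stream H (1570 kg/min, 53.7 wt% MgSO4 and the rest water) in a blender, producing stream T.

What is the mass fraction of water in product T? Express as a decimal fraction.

Vapour removed = 0.317×0.432×1810 = 247.87 kg/min; concentrate = 1562.1 kg/min.
water reaching the mixer = 534.05 (from concentrate) + 1570×0.463 = 1261 kg/min.
Product flow = 1562.1 + 1570 = 3132.1 kg/min; water fraction = 0.403.

0.403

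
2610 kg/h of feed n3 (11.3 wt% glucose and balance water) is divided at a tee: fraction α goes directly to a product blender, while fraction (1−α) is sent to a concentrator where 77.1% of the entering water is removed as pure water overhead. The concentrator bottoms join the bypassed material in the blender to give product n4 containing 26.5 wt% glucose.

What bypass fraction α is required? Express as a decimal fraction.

0.161

All 2610×0.113 = 294.93 kg/h of glucose reaches n4, so n4 = 294.93/0.265 = 1112.9 kg/h and vapour = 1497.1 kg/h.
The evaporator receives (1−α)·2610 of feed at 0.887 water and removes 0.771 of that water:
0.771×0.887×(1−α)×2610 = 1497.1
(1−α) = 1497.1/1784.9 = 0.8387;  α = 0.1613.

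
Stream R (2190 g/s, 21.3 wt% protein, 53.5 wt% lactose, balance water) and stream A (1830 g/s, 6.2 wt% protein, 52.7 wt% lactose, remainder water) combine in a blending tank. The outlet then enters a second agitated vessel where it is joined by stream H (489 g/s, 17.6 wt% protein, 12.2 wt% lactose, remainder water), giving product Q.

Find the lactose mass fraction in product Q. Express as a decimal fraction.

0.4870

Overall, product flow = 4509 g/s.
lactose in = 2190×0.535 + 1830×0.527 + 489×0.122 = 2195.7 g/s.
lactose fraction in Q = 0.4870.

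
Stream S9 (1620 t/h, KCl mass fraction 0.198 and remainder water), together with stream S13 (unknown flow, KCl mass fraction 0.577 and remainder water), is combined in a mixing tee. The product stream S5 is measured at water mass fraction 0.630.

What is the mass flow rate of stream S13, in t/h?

1346 t/h

Let S13 be the unknown flow. Total out = 1620 + S13.
water balance: 1299.2 + 0.423·S13 = 0.630·(1620 + S13)
(0.423 − 0.630)·S13 = 0.630×1620 − 1299.2 = -278.64
S13 = -278.64 / -0.207 = 1346.1 t/h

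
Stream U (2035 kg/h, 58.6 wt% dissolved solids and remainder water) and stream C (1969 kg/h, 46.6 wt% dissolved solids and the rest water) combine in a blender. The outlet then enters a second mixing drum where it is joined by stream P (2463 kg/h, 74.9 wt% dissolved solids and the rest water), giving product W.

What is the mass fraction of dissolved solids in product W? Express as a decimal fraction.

0.612

Overall, product flow = 6467 kg/h.
dissolved solids in = 2035×0.586 + 1969×0.466 + 2463×0.749 = 3954.9 kg/h.
dissolved solids fraction in W = 0.612.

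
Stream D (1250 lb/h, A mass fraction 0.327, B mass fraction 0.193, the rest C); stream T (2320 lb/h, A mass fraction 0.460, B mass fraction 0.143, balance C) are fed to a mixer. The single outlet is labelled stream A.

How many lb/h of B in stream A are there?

573 lb/h

B out = B in = 1250×0.193 + 2320×0.143 = 573.01 lb/h.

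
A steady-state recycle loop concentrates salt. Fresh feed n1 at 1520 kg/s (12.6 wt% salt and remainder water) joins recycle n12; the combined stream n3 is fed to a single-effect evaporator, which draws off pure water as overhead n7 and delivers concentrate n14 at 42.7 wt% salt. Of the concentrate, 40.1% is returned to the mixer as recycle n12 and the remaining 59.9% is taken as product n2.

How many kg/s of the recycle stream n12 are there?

Overall salt balance (none leaves overhead): salt in fresh feed = salt in product, i.e. 1520×0.126 = (1−0.401)·n14·0.427.
n14 = 191.52/(0.427×0.599) = 748.79 kg/s.
Recycle n12 = 0.401×748.79 = 300.26 kg/s.

300.3 kg/s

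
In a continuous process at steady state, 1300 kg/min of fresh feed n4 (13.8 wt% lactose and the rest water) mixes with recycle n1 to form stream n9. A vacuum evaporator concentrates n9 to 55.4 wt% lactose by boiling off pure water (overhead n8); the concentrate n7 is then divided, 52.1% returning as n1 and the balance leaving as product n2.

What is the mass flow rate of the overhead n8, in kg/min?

976.2 kg/min

Overall lactose balance (none leaves overhead): lactose in fresh feed = lactose in product, i.e. 1300×0.138 = (1−0.521)·n7·0.554.
n7 = 179.4/(0.554×0.479) = 676.05 kg/min.
Recycle n1 = 0.521×676.05 = 352.22 kg/min.
Combined feed n9 = 1300 + 352.22 = 1652.2 kg/min.
Overhead n8 = n9 − n7 = 1652.2 − 676.05 = 976.17 kg/min.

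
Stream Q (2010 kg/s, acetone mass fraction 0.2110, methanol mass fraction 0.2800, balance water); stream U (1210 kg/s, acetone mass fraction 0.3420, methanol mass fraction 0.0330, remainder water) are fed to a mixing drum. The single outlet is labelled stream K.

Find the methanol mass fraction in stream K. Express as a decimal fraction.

0.1872

Total flow out = 2010 + 1210 = 3220 kg/s.
methanol in = 2010×0.280 + 1210×0.033 = 602.73 kg/s.
methanol mass fraction in K = 602.73/3220 = 0.1872.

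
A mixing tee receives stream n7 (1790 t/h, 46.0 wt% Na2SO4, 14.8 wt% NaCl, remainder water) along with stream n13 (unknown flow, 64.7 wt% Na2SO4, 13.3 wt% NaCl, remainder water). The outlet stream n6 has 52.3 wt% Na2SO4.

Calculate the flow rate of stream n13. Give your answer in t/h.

909.4 t/h

Let n13 be the unknown flow. Total out = 1790 + n13.
Na2SO4 balance: 823.4 + 0.647·n13 = 0.523·(1790 + n13)
(0.647 − 0.523)·n13 = 0.523×1790 − 823.4 = 112.77
n13 = 112.77 / 0.124 = 909.44 t/h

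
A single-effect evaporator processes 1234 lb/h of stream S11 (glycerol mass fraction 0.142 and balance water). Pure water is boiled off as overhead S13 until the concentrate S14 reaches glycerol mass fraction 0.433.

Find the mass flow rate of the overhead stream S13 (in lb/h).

829.3 lb/h

glycerol is conserved: 1234×0.142 = 175.23 lb/h all reports to the concentrate.
Concentrate = 175.23/(target fraction) = 404.68 lb/h.
Overhead = 1234 − 404.68 = 829.32 lb/h.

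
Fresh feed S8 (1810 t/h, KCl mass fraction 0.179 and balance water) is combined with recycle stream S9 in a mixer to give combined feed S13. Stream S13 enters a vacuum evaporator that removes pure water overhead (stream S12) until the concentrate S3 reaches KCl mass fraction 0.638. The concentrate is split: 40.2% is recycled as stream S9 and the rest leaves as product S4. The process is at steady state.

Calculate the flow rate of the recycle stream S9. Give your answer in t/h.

Overall KCl balance (none leaves overhead): KCl in fresh feed = KCl in product, i.e. 1810×0.179 = (1−0.402)·S3·0.638.
S3 = 323.99/(0.638×0.598) = 849.2 t/h.
Recycle S9 = 0.402×849.2 = 341.38 t/h.

341.4 t/h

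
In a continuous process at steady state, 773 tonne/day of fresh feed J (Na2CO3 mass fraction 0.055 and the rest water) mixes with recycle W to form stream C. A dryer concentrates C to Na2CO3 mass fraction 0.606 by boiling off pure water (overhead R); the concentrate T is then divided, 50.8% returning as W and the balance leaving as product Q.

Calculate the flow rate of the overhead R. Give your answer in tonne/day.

Overall Na2CO3 balance (none leaves overhead): Na2CO3 in fresh feed = Na2CO3 in product, i.e. 773×0.055 = (1−0.508)·T·0.606.
T = 42.515/(0.606×0.492) = 142.6 tonne/day.
Recycle W = 0.508×142.6 = 72.438 tonne/day.
Combined feed C = 773 + 72.438 = 845.44 tonne/day.
Overhead R = C − T = 845.44 − 142.6 = 702.84 tonne/day.

702.8 tonne/day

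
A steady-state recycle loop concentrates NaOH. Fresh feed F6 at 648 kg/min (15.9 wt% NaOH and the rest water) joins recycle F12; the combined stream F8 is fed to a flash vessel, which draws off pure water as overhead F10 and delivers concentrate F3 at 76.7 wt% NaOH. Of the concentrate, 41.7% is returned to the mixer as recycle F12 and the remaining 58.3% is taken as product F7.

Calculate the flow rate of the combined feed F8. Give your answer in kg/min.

Overall NaOH balance (none leaves overhead): NaOH in fresh feed = NaOH in product, i.e. 648×0.159 = (1−0.417)·F3·0.767.
F3 = 103.03/(0.767×0.583) = 230.41 kg/min.
Recycle F12 = 0.417×230.41 = 96.082 kg/min.
Combined feed F8 = 648 + 96.082 = 744.08 kg/min.

744.1 kg/min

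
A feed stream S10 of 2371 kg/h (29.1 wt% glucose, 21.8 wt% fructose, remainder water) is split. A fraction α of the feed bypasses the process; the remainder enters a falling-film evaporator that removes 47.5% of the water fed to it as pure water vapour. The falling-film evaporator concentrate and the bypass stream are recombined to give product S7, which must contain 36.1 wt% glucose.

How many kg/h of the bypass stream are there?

All 2371×0.291 = 689.96 kg/h of glucose reaches S7, so S7 = 689.96/0.361 = 1911.2 kg/h and vapour = 459.75 kg/h.
The evaporator receives (1−α)·2371 of feed at 0.491 water and removes 0.475 of that water:
0.475×0.491×(1−α)×2371 = 459.75
(1−α) = 459.75/552.98 = 0.8314;  α = 0.1686.
Bypass flow = 0.1686×2371 = 399.72 kg/h.

399.7 kg/h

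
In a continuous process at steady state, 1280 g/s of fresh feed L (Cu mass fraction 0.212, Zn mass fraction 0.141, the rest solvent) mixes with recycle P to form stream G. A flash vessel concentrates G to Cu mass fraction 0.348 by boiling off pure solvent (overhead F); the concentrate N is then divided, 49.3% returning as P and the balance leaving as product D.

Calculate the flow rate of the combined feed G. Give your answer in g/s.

2038 g/s

Overall Cu balance (none leaves overhead): Cu in fresh feed = Cu in product, i.e. 1280×0.212 = (1−0.493)·N·0.348.
N = 271.36/(0.348×0.507) = 1538 g/s.
Recycle P = 0.493×1538 = 758.24 g/s.
Combined feed G = 1280 + 758.24 = 2038.2 g/s.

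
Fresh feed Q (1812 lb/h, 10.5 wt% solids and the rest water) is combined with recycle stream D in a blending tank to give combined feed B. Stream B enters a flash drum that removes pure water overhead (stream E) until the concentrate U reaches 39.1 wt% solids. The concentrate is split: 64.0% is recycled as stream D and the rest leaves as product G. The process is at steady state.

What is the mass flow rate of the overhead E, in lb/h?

Overall solids balance (none leaves overhead): solids in fresh feed = solids in product, i.e. 1812×0.105 = (1−0.640)·U·0.391.
U = 190.26/(0.391×0.360) = 1351.7 lb/h.
Recycle D = 0.640×1351.7 = 865.06 lb/h.
Combined feed B = 1812 + 865.06 = 2677.1 lb/h.
Overhead E = B − U = 2677.1 − 1351.7 = 1325.4 lb/h.

1325 lb/h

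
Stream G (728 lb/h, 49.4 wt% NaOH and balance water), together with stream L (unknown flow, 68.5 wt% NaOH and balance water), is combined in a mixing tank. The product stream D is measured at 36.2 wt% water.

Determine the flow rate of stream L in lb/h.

Let L be the unknown flow. Total out = 728 + L.
water balance: 368.37 + 0.315·L = 0.362·(728 + L)
(0.315 − 0.362)·L = 0.362×728 − 368.37 = -104.83
L = -104.83 / -0.047 = 2230.5 lb/h

2230 lb/h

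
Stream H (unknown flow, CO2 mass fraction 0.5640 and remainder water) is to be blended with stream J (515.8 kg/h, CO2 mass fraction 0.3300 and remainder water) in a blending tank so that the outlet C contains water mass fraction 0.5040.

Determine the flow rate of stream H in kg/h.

1259 kg/h

Let H be the unknown flow. Total out = 515.8 + H.
water balance: 345.59 + 0.436·H = 0.504·(515.8 + H)
(0.436 − 0.504)·H = 0.504×515.8 − 345.59 = -85.623
H = -85.623 / -0.068 = 1259.2 kg/h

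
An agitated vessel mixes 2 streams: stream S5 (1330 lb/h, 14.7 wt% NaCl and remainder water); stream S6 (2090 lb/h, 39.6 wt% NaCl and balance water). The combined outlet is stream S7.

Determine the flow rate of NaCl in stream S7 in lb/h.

NaCl out = NaCl in = 1330×0.147 + 2090×0.396 = 1023.1 lb/h.

1023 lb/h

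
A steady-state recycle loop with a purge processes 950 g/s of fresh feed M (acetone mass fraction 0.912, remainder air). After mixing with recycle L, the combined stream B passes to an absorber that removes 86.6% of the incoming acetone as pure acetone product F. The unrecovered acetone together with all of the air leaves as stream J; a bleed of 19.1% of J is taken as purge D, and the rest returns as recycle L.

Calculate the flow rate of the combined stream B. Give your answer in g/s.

air enters only via M and leaves only via the purge: 950×0.088 = 0.191×(air in J), and the absorber passes all air, so air in B = air in J = 437.7 g/s.
acetone in B: m_A = 950×0.912 + (1−0.191)·(1−0.866)·m_A, so m_A = 866.4/0.8916 = 971.74 g/s.
B = 971.74 + 437.7 = 1409.4 g/s.

1409 g/s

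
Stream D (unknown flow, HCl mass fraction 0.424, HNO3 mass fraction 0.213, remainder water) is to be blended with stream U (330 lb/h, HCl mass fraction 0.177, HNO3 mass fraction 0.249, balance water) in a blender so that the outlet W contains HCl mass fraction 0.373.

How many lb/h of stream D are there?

1268 lb/h

Let D be the unknown flow. Total out = 330 + D.
HCl balance: 58.41 + 0.424·D = 0.373·(330 + D)
(0.424 − 0.373)·D = 0.373×330 − 58.41 = 64.68
D = 64.68 / 0.051 = 1268.2 lb/h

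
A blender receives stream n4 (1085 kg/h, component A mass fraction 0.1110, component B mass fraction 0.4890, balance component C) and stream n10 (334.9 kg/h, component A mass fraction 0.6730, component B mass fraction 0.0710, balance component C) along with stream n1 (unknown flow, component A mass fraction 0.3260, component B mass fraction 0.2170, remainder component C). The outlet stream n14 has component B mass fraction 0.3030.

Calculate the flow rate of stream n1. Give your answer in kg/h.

Let n1 be the unknown flow. Total out = 1419.9 + n1.
component B balance: 554.34 + 0.217·n1 = 0.303·(1419.9 + n1)
(0.217 − 0.303)·n1 = 0.303×1419.9 − 554.34 = -124.11
n1 = -124.11 / -0.086 = 1443.2 kg/h

1443 kg/h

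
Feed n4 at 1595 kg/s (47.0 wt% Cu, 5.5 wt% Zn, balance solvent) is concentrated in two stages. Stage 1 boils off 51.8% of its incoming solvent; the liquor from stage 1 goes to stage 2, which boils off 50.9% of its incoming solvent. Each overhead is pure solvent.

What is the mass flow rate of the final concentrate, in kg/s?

solvent in feed = 1595×0.475 = 757.62 kg/s.
After stage 1: solvent left = (1−0.518)×757.62 = 365.18; stream total = 1202.6 kg/s.
After stage 2: solvent left = (1−0.509)×365.18 = 179.3; final concentrate = 1016.7 kg/s.

1017 kg/s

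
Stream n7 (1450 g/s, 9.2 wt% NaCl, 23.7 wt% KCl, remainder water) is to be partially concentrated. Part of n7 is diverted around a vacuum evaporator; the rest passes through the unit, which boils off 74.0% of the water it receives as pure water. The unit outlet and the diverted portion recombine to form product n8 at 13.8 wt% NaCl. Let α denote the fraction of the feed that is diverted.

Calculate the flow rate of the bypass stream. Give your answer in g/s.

476.6 g/s

All 1450×0.092 = 133.4 g/s of NaCl reaches n8, so n8 = 133.4/0.138 = 966.67 g/s and vapour = 483.33 g/s.
The evaporator receives (1−α)·1450 of feed at 0.671 water and removes 0.740 of that water:
0.740×0.671×(1−α)×1450 = 483.33
(1−α) = 483.33/719.98 = 0.6713;  α = 0.3287.
Bypass flow = 0.3287×1450 = 476.6 g/s.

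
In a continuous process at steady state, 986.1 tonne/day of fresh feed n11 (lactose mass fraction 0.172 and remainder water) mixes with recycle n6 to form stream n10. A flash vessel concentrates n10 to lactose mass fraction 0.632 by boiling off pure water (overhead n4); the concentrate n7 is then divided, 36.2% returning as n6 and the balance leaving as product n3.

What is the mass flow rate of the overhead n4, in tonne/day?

717.7 tonne/day

Overall lactose balance (none leaves overhead): lactose in fresh feed = lactose in product, i.e. 986.1×0.172 = (1−0.362)·n7·0.632.
n7 = 169.61/(0.632×0.638) = 420.64 tonne/day.
Recycle n6 = 0.362×420.64 = 152.27 tonne/day.
Combined feed n10 = 986.1 + 152.27 = 1138.4 tonne/day.
Overhead n4 = n10 − n7 = 1138.4 − 420.64 = 717.73 tonne/day.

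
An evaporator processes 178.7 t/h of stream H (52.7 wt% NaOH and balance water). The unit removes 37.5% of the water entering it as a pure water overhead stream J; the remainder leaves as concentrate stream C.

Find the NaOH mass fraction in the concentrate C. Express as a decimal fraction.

NaOH is not removed: 178.7×0.527 = 94.175 t/h of NaOH enters C.
water entering = 178.7×0.473 = 84.525 t/h; overhead removed = 0.375×84.525 = 31.697 t/h.
Concentrate = 178.7 − 31.697 = 147 t/h.
Mass fraction = 94.175/147 = 0.641.

0.641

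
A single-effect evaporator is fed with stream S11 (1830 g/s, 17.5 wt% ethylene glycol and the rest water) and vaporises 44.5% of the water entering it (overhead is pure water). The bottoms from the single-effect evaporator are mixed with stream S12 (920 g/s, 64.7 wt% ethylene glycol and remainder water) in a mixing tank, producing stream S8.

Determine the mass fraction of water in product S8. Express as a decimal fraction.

Vapour removed = 0.445×0.825×1830 = 671.84 g/s; concentrate = 1158.2 g/s.
water reaching the mixer = 837.91 (from concentrate) + 920×0.353 = 1162.7 g/s.
Product flow = 1158.2 + 920 = 2078.2 g/s; water fraction = 0.5595.

0.5595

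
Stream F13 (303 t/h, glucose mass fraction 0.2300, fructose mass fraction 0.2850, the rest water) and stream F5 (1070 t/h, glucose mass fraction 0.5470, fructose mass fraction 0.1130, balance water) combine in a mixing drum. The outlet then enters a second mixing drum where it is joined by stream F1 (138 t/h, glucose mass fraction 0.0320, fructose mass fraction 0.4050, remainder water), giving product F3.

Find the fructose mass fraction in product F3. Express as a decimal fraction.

0.1742

Overall, product flow = 1511 t/h.
fructose in = 303×0.285 + 1070×0.113 + 138×0.405 = 263.15 t/h.
fructose fraction in F3 = 0.1742.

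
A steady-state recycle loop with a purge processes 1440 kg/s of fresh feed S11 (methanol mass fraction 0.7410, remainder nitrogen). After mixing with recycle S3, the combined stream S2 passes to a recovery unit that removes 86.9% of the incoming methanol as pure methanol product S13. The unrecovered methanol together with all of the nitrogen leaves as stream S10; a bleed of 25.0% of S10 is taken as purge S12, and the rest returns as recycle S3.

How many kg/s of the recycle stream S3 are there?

1235 kg/s

nitrogen enters only via S11 and leaves only via the purge: 1440×0.259 = 0.250×(nitrogen in S10), and the recovery unit passes all nitrogen, so nitrogen in S2 = nitrogen in S10 = 1491.8 kg/s.
methanol in S2: m_A = 1440×0.741 + (1−0.250)·(1−0.869)·m_A, so m_A = 1067/0.9018 = 1183.3 kg/s.
S10 = (1−0.869)×1183.3 + 1491.8 = 1646.9 kg/s.
Recycle S3 = (1−0.250)×1646.9 = 1235.1 kg/s.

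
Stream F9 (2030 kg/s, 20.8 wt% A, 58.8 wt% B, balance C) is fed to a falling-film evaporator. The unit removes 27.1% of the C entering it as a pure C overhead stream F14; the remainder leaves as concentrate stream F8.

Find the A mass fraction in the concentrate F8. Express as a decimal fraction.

A is not removed: 2030×0.208 = 422.24 kg/s of A enters F8.
C entering = 2030×0.204 = 414.12 kg/s; overhead removed = 0.271×414.12 = 112.23 kg/s.
Concentrate = 2030 − 112.23 = 1917.8 kg/s.
Mass fraction = 422.24/1917.8 = 0.220.

0.220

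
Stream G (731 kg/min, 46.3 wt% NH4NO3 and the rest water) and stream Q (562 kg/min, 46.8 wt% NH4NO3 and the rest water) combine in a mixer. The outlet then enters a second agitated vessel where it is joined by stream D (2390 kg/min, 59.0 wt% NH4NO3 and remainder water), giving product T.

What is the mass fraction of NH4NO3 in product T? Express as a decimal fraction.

Overall, product flow = 3683 kg/min.
NH4NO3 in = 731×0.463 + 562×0.468 + 2390×0.590 = 2011.6 kg/min.
NH4NO3 fraction in T = 0.5462.

0.5462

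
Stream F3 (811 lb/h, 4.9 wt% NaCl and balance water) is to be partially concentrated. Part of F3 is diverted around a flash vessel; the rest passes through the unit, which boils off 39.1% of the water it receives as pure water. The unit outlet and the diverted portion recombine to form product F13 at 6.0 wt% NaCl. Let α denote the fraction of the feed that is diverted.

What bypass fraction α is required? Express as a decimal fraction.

0.507

All 811×0.049 = 39.739 lb/h of NaCl reaches F13, so F13 = 39.739/0.060 = 662.32 lb/h and vapour = 148.68 lb/h.
The evaporator receives (1−α)·811 of feed at 0.951 water and removes 0.391 of that water:
0.391×0.951×(1−α)×811 = 148.68
(1−α) = 148.68/301.56 = 0.4930;  α = 0.5070.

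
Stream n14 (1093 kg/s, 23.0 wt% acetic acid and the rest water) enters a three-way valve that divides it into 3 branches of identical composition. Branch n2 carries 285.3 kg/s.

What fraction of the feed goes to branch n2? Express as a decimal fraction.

0.261

Fraction to n2 = 285.3/1093 = 0.2610.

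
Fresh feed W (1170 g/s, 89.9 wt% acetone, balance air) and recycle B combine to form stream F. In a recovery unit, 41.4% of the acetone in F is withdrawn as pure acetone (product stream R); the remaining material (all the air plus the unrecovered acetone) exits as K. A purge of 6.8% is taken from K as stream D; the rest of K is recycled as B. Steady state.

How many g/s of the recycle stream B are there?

2885 g/s

air enters only via W and leaves only via the purge: 1170×0.101 = 0.068×(air in K), and the recovery unit passes all air, so air in F = air in K = 1737.8 g/s.
acetone in F: m_A = 1170×0.899 + (1−0.068)·(1−0.414)·m_A, so m_A = 1051.8/0.4538 = 2317.6 g/s.
K = (1−0.414)×2317.6 + 1737.8 = 3095.9 g/s.
Recycle B = (1−0.068)×3095.9 = 2885.4 g/s.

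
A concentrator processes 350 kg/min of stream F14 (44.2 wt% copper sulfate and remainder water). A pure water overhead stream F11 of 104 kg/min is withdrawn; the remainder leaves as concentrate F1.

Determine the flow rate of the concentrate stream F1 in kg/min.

246 kg/min

Concentrate = 350 − 104 = 246 kg/min.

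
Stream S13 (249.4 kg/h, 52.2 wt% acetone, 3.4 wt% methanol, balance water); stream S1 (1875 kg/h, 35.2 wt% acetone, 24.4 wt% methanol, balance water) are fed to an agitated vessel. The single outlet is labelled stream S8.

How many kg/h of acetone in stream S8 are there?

790.2 kg/h

acetone out = acetone in = 249.4×0.522 + 1875×0.352 = 790.19 kg/h.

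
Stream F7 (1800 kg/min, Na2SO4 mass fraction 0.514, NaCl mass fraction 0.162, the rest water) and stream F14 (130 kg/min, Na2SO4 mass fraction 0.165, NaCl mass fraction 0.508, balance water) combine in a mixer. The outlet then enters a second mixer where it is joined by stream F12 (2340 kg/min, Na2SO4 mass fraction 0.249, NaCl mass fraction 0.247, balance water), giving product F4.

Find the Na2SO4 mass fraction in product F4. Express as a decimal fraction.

0.358

Overall, product flow = 4270 kg/min.
Na2SO4 in = 1800×0.514 + 130×0.165 + 2340×0.249 = 1529.3 kg/min.
Na2SO4 fraction in F4 = 0.358.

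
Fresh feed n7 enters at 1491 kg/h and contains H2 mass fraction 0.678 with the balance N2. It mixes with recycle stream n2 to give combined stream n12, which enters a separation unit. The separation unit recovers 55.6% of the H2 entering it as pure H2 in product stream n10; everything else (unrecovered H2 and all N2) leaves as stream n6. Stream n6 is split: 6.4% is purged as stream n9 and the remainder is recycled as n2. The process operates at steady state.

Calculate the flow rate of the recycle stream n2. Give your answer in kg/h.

N2 enters only via n7 and leaves only via the purge: 1491×0.322 = 0.064×(N2 in n6), and the separation unit passes all N2, so N2 in n12 = N2 in n6 = 7501.6 kg/h.
H2 in n12: m_A = 1491×0.678 + (1−0.064)·(1−0.556)·m_A, so m_A = 1010.9/0.5844 = 1729.8 kg/h.
n6 = (1−0.556)×1729.8 + 7501.6 = 8269.6 kg/h.
Recycle n2 = (1−0.064)×8269.6 = 7740.4 kg/h.

7740 kg/h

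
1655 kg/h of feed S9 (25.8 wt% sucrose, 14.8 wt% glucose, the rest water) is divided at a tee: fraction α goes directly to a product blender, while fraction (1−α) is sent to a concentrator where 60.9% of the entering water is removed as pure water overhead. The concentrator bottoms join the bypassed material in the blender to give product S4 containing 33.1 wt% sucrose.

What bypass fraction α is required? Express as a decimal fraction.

0.390

All 1655×0.258 = 426.99 kg/h of sucrose reaches S4, so S4 = 426.99/0.331 = 1290 kg/h and vapour = 365 kg/h.
The evaporator receives (1−α)·1655 of feed at 0.594 water and removes 0.609 of that water:
0.609×0.594×(1−α)×1655 = 365
(1−α) = 365/598.69 = 0.6097;  α = 0.3903.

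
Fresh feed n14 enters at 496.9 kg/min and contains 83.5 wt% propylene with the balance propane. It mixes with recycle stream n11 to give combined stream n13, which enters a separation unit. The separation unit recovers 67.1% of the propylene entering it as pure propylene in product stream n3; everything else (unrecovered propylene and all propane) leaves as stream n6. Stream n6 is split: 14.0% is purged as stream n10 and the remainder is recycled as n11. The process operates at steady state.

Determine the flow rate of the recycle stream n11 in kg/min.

propane enters only via n14 and leaves only via the purge: 496.9×0.165 = 0.140×(propane in n6), and the separation unit passes all propane, so propane in n13 = propane in n6 = 585.63 kg/min.
propylene in n13: m_A = 496.9×0.835 + (1−0.140)·(1−0.671)·m_A, so m_A = 414.91/0.7171 = 578.63 kg/min.
n6 = (1−0.671)×578.63 + 585.63 = 776 kg/min.
Recycle n11 = (1−0.140)×776 = 667.36 kg/min.

667.4 kg/min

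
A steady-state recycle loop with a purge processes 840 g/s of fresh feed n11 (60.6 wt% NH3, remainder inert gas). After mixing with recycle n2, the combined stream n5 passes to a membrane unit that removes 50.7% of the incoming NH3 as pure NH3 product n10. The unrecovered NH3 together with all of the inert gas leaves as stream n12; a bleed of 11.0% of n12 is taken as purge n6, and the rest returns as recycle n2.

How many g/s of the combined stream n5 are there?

inert gas enters only via n11 and leaves only via the purge: 840×0.394 = 0.110×(inert gas in n12), and the membrane unit passes all inert gas, so inert gas in n5 = inert gas in n12 = 3008.7 g/s.
NH3 in n5: m_A = 840×0.606 + (1−0.110)·(1−0.507)·m_A, so m_A = 509.04/0.5612 = 907.01 g/s.
n5 = 907.01 + 3008.7 = 3915.7 g/s.

3916 g/s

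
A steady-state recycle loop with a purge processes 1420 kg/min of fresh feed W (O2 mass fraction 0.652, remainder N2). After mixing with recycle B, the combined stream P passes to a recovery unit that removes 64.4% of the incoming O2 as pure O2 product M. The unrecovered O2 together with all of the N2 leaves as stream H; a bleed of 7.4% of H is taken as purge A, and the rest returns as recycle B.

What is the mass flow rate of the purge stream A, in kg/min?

530.5 kg/min

N2 enters only via W and leaves only via the purge: 1420×0.348 = 0.074×(N2 in H), and the recovery unit passes all N2, so N2 in P = N2 in H = 6677.8 kg/min.
O2 in P: m_A = 1420×0.652 + (1−0.074)·(1−0.644)·m_A, so m_A = 925.84/0.6703 = 1381.1 kg/min.
H = (1−0.644)×1381.1 + 6677.8 = 7169.5 kg/min.
Purge A = 0.074×7169.5 = 530.54 kg/min.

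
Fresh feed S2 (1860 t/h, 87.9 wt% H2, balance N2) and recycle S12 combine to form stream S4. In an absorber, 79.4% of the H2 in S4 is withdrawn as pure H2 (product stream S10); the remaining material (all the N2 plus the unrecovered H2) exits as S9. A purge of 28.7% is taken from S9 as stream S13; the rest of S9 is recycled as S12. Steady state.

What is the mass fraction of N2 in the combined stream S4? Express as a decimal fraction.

N2 enters only via S2 and leaves only via the purge: 1860×0.121 = 0.287×(N2 in S9), and the absorber passes all N2, so N2 in S4 = N2 in S9 = 784.18 t/h.
H2 in S4: m_A = 1860×0.879 + (1−0.287)·(1−0.794)·m_A, so m_A = 1634.9/0.8531 = 1916.4 t/h.
S4 = 1916.4 + 784.18 = 2700.6 t/h.
N2 fraction in S4 = 784.18/2700.6 = 0.290.

0.290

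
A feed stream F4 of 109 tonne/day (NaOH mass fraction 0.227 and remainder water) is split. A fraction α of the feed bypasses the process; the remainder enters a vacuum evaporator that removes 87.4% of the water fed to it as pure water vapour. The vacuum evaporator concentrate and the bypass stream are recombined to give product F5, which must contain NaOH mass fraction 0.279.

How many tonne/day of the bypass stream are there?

78.93 tonne/day

All 109×0.227 = 24.743 tonne/day of NaOH reaches F5, so F5 = 24.743/0.279 = 88.685 tonne/day and vapour = 20.315 tonne/day.
The evaporator receives (1−α)·109 of feed at 0.773 water and removes 0.874 of that water:
0.874×0.773×(1−α)×109 = 20.315
(1−α) = 20.315/73.641 = 0.2759;  α = 0.7241.
Bypass flow = 0.7241×109 = 78.93 tonne/day.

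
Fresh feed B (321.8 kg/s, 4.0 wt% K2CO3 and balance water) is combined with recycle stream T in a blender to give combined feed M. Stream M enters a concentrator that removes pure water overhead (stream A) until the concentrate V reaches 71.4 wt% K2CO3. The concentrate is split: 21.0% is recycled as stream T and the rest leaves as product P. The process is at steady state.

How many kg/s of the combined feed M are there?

326.6 kg/s

Overall K2CO3 balance (none leaves overhead): K2CO3 in fresh feed = K2CO3 in product, i.e. 321.8×0.040 = (1−0.210)·V·0.714.
V = 12.872/(0.714×0.790) = 22.82 kg/s.
Recycle T = 0.210×22.82 = 4.7923 kg/s.
Combined feed M = 321.8 + 4.7923 = 326.59 kg/s.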